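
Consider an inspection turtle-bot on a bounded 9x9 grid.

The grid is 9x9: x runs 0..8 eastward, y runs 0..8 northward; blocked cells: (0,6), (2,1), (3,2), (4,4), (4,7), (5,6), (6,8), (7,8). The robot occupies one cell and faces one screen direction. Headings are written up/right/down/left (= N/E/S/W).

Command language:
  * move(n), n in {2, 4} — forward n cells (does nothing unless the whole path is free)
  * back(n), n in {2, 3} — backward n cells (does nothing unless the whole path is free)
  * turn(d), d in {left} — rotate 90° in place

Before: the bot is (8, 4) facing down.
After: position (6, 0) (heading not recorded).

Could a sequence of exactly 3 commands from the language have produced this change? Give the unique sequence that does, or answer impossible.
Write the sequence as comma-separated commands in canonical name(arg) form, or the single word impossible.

key: running back(2) before move(4) would end elsewhere — order is forced
from: (8, 4) facing down
[1] after move(4): (8, 0) facing down
[2] after turn(left): (8, 0) facing right
[3] after back(2): (6, 0) facing right
no other 3-command option fits: unique.

move(4), turn(left), back(2)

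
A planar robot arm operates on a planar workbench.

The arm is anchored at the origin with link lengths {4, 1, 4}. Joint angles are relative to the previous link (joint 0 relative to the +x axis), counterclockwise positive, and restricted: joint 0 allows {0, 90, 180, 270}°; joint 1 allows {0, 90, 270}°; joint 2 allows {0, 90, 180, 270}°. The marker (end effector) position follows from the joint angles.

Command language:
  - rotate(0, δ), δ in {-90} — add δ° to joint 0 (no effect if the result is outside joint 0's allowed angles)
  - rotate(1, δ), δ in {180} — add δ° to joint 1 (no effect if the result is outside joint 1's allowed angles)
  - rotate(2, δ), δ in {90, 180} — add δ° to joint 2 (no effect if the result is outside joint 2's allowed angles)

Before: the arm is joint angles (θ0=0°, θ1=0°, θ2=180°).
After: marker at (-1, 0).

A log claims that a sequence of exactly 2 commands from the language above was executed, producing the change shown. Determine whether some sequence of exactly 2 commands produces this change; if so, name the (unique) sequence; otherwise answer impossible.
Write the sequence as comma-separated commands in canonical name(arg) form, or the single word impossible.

start: joint angles (θ0=0°, θ1=0°, θ2=180°)
[1] after rotate(0, -90): joint angles (θ0=270°, θ1=0°, θ2=180°)
[2] after rotate(0, -90): joint angles (θ0=180°, θ1=0°, θ2=180°)
no other 2-command option fits: unique.

rotate(0, -90), rotate(0, -90)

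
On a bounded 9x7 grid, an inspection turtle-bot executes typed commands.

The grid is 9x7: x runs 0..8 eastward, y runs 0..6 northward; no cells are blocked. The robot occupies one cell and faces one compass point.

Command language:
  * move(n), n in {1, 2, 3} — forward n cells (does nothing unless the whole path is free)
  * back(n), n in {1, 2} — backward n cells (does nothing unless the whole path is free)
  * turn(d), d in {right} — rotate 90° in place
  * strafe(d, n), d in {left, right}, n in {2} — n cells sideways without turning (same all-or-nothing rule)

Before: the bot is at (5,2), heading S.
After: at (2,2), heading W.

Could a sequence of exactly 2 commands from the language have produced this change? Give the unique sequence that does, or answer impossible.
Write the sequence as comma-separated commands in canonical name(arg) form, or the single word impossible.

turn(right), move(3)

key: position moved to (2,2) AND the heading swung to W — translation plus rotation needed
t0: at (5,2), heading S
1. turn(right) → at (5,2), heading W
2. move(3) → at (2,2), heading W
all 64 alternatives checked — unique.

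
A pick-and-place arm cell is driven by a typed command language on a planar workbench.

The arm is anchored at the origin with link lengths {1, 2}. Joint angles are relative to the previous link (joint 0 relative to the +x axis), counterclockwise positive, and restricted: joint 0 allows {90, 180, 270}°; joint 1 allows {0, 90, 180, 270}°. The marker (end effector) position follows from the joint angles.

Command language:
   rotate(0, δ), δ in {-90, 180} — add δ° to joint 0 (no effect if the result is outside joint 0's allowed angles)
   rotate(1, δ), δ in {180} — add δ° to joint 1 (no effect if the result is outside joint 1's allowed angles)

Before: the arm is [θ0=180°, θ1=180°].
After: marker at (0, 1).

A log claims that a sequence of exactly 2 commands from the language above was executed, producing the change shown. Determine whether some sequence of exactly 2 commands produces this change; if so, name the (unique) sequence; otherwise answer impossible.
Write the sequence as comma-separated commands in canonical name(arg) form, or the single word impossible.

rotate(0, -90), rotate(0, 180)

key: order matters: swapping rotate(0, -90) and rotate(0, 180) lands elsewhere
start: [θ0=180°, θ1=180°]
step 1 (rotate(0, -90)): [θ0=90°, θ1=180°]
step 2 (rotate(0, 180)): [θ0=270°, θ1=180°]
no rival 2-sequence matches.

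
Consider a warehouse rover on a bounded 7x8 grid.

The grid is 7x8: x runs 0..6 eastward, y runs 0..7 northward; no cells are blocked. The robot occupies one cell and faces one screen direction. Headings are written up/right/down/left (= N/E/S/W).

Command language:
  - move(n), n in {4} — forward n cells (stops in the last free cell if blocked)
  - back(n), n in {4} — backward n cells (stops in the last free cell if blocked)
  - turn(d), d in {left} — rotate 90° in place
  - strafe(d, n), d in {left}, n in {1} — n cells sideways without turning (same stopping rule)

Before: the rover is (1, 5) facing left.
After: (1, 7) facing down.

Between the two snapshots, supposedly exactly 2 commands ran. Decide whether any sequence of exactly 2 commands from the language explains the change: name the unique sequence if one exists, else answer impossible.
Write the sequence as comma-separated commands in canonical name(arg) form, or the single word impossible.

key: running back(4) before turn(left) would end elsewhere — order is forced
start: (1, 5) facing left
step 1 (turn(left)): (1, 5) facing down
step 2 (back(4)): (1, 7) facing down
no rival 2-sequence matches.

turn(left), back(4)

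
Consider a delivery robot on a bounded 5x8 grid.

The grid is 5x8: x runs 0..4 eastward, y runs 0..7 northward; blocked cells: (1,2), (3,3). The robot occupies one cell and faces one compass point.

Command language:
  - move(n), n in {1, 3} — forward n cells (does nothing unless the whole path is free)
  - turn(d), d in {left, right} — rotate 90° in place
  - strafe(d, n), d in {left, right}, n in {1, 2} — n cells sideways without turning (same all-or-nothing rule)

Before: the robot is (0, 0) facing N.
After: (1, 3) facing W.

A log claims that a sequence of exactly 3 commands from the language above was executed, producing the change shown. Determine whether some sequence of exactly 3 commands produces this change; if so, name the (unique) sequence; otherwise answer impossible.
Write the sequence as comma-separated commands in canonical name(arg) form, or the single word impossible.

key: running turn(left) before move(3) would end elsewhere — order is forced
from: (0, 0) facing N
[1] after move(3): (0, 3) facing N
[2] after strafe(right, 1): (1, 3) facing N
[3] after turn(left): (1, 3) facing W
no other 3-command option fits: unique.

move(3), strafe(right, 1), turn(left)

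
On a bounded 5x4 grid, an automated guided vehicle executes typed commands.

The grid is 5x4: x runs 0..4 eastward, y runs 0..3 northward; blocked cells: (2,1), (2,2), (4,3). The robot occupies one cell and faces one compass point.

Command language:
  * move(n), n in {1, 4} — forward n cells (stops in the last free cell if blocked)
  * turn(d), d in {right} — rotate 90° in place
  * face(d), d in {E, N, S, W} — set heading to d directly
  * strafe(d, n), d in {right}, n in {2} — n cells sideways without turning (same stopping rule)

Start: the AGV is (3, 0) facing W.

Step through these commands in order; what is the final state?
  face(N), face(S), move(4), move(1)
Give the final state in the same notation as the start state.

(3, 0) facing S

initial: (3, 0) facing W
1. face(N) → (3, 0) facing N
2. face(S) → (3, 0) facing S
3. move(4) → (3, 0) facing S
4. move(1) → (3, 0) facing S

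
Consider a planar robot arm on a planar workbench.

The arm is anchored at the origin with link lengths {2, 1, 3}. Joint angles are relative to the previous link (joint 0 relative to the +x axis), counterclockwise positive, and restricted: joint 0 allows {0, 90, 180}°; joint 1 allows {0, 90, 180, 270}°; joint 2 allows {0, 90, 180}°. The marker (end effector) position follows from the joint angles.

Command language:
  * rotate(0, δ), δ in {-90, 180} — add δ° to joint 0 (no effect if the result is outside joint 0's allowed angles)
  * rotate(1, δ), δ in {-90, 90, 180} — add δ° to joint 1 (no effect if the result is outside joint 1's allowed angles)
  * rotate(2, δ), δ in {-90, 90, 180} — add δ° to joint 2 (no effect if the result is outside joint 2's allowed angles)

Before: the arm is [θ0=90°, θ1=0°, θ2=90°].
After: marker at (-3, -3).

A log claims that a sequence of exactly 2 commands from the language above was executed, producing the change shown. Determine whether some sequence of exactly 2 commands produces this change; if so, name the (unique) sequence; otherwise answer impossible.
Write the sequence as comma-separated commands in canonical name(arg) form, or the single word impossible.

rotate(0, -90), rotate(0, 180)

key: order matters: swapping rotate(0, -90) and rotate(0, 180) lands elsewhere
start: [θ0=90°, θ1=0°, θ2=90°]
[1] after rotate(0, -90): [θ0=0°, θ1=0°, θ2=90°]
[2] after rotate(0, 180): [θ0=180°, θ1=0°, θ2=90°]
no rival 2-sequence matches.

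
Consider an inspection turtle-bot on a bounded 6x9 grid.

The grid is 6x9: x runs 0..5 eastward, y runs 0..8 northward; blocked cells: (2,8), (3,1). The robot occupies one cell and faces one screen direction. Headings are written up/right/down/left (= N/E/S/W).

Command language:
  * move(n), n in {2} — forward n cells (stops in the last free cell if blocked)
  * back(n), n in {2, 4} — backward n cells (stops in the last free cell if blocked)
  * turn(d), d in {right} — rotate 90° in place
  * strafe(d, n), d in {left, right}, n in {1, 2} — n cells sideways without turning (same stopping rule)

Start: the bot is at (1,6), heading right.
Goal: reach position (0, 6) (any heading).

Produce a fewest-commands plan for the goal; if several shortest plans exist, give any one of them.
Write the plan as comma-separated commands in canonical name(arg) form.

from: at (1,6), heading right
step 1 (back(4)): at (0,6), heading right
no 0-step plan works, so 1 is optimal.

back(4)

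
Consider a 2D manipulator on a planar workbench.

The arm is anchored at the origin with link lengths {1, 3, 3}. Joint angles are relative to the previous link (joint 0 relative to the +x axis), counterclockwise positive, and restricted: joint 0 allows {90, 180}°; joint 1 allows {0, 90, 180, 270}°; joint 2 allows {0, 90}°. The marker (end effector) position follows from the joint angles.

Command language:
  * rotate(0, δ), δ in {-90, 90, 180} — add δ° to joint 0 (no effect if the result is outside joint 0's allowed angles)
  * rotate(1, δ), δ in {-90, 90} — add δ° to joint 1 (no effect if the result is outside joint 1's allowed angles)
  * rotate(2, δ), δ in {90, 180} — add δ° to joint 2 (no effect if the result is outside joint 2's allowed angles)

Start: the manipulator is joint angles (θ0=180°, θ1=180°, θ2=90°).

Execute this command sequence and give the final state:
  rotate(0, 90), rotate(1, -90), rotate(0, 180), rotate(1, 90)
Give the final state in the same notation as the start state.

joint angles (θ0=180°, θ1=180°, θ2=90°)

start: joint angles (θ0=180°, θ1=180°, θ2=90°)
t=1 rotate(0, 90) ⇒ joint angles (θ0=180°, θ1=180°, θ2=90°)
t=2 rotate(1, -90) ⇒ joint angles (θ0=180°, θ1=90°, θ2=90°)
t=3 rotate(0, 180) ⇒ joint angles (θ0=180°, θ1=90°, θ2=90°)
t=4 rotate(1, 90) ⇒ joint angles (θ0=180°, θ1=180°, θ2=90°)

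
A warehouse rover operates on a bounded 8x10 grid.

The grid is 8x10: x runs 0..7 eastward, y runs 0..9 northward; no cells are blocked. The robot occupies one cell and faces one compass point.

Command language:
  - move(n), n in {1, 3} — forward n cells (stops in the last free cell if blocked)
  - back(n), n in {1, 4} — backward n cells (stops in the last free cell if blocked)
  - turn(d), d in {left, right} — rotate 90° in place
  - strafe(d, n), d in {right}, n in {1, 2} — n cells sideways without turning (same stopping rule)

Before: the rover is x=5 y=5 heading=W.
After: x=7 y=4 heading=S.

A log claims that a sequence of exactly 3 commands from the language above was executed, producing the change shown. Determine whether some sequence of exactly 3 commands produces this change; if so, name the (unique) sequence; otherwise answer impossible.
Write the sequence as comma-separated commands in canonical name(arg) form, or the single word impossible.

key: cell and facing (now S) both changed — the 3 commands mix motion and turning
from: x=5 y=5 heading=W
step 1 (back(4)): x=7 y=5 heading=W
step 2 (turn(left)): x=7 y=5 heading=S
step 3 (move(1)): x=7 y=4 heading=S
all 512 alternatives checked — unique.

back(4), turn(left), move(1)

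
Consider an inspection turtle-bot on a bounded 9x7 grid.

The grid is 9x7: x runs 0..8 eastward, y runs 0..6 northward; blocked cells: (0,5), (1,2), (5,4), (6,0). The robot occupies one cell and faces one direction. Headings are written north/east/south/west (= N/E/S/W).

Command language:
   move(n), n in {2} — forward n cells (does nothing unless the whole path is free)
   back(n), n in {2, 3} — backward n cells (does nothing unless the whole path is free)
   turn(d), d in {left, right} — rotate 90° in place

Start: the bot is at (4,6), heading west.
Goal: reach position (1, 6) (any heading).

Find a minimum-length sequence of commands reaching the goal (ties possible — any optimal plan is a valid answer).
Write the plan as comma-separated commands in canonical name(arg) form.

initial: at (4,6), heading west
1. turn(right) → at (4,6), heading north
2. turn(right) → at (4,6), heading east
3. back(3) → at (1,6), heading east
nothing shorter than 3 reaches the goal.

turn(right), turn(right), back(3)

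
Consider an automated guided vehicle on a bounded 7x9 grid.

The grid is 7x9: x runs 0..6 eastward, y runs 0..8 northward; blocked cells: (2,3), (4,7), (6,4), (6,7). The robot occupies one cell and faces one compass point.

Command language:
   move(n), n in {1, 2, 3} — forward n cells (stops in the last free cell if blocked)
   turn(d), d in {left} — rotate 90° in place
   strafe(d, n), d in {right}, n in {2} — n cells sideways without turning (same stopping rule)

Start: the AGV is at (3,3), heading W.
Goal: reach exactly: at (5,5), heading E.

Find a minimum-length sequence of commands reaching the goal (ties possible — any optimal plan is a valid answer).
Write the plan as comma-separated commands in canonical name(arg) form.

begin: at (3,3), heading W
1. strafe(right, 2) → at (3,5), heading W
2. turn(left) → at (3,5), heading S
3. turn(left) → at (3,5), heading E
4. move(2) → at (5,5), heading E
nothing shorter than 4 reaches the goal.

strafe(right, 2), turn(left), turn(left), move(2)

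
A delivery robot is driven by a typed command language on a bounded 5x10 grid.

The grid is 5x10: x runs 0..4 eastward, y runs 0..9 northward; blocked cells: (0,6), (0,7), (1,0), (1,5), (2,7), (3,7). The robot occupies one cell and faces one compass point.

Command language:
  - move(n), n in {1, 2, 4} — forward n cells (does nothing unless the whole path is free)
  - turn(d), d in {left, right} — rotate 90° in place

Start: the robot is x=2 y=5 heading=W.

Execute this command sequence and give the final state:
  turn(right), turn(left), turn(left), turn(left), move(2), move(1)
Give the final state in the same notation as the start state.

x=4 y=5 heading=E

initial: x=2 y=5 heading=W
t=1 turn(right) ⇒ x=2 y=5 heading=N
t=2 turn(left) ⇒ x=2 y=5 heading=W
t=3 turn(left) ⇒ x=2 y=5 heading=S
t=4 turn(left) ⇒ x=2 y=5 heading=E
t=5 move(2) ⇒ x=4 y=5 heading=E
t=6 move(1) ⇒ x=4 y=5 heading=E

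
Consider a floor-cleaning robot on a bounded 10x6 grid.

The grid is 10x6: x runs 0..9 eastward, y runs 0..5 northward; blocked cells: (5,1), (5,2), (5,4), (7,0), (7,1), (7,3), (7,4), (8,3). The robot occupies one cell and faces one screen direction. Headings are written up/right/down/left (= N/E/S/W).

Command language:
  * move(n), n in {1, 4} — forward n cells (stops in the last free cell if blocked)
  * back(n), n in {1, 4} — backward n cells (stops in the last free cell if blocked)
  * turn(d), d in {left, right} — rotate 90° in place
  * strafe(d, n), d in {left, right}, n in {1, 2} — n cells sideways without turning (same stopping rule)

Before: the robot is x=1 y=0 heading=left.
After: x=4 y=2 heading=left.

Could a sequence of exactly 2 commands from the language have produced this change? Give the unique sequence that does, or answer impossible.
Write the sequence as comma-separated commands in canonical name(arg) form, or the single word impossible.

key: order matters: swapping strafe(right, 2) and back(4) lands elsewhere
begin: x=1 y=0 heading=left
t=1 strafe(right, 2) ⇒ x=1 y=2 heading=left
t=2 back(4) ⇒ x=4 y=2 heading=left
no rival 2-sequence matches.

strafe(right, 2), back(4)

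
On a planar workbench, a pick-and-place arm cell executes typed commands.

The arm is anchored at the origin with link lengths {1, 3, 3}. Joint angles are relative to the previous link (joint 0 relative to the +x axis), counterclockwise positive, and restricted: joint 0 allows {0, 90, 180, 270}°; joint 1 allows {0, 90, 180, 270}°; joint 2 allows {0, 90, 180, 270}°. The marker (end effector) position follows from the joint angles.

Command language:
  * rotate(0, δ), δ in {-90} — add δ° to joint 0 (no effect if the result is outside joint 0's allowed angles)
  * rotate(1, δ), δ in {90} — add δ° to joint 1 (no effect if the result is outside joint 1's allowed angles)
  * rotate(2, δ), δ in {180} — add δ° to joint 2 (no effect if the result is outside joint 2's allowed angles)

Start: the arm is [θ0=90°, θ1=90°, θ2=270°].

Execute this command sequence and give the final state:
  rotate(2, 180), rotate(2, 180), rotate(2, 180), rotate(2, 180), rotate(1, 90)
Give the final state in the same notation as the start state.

initial: [θ0=90°, θ1=90°, θ2=270°]
step 1 (rotate(2, 180)): [θ0=90°, θ1=90°, θ2=90°]
step 2 (rotate(2, 180)): [θ0=90°, θ1=90°, θ2=270°]
step 3 (rotate(2, 180)): [θ0=90°, θ1=90°, θ2=90°]
step 4 (rotate(2, 180)): [θ0=90°, θ1=90°, θ2=270°]
step 5 (rotate(1, 90)): [θ0=90°, θ1=180°, θ2=270°]

[θ0=90°, θ1=180°, θ2=270°]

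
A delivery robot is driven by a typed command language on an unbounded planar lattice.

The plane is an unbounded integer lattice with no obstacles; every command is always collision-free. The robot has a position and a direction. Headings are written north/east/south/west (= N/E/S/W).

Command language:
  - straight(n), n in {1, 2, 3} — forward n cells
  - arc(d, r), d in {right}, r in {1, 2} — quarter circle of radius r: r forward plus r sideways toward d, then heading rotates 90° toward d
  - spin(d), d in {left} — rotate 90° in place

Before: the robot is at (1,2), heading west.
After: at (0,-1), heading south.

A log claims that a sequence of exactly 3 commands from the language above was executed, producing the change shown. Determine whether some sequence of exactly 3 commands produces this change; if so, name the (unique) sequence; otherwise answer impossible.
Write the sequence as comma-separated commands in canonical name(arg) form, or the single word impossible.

straight(1), spin(left), straight(3)

key: running straight(3) before straight(1) would end elsewhere — order is forced
t0: at (1,2), heading west
1. straight(1) → at (0,2), heading west
2. spin(left) → at (0,2), heading south
3. straight(3) → at (0,-1), heading south
no rival 3-sequence matches.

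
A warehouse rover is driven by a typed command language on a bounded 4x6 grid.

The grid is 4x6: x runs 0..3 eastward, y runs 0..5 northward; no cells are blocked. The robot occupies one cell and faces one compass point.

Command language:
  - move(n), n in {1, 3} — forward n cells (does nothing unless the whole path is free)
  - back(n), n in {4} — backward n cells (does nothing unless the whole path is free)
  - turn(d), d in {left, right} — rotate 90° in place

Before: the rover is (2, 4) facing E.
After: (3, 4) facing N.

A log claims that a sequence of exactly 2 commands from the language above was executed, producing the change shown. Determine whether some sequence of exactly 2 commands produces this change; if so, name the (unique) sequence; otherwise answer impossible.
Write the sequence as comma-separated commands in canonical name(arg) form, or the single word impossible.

key: position moved to (3,4) AND the heading swung to N — translation plus rotation needed
t0: (2, 4) facing E
[1] after move(1): (3, 4) facing E
[2] after turn(left): (3, 4) facing N
uniquely the one of 25 2-step routes that fits.

move(1), turn(left)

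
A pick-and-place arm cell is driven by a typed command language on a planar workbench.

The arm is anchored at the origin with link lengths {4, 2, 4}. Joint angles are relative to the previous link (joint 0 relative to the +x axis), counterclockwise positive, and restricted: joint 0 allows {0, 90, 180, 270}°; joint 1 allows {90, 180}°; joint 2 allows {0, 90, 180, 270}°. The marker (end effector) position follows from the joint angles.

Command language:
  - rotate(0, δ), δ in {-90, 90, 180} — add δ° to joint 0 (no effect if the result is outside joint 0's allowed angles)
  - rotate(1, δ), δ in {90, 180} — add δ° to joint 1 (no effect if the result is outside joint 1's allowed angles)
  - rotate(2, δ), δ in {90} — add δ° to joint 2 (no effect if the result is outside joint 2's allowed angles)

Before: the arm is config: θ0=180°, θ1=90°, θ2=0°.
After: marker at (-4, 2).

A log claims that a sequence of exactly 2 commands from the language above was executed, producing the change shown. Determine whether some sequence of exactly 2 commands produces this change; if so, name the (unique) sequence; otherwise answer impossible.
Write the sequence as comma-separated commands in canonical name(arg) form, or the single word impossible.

begin: config: θ0=180°, θ1=90°, θ2=0°
t=1 rotate(2, 90) ⇒ config: θ0=180°, θ1=90°, θ2=90°
t=2 rotate(2, 90) ⇒ config: θ0=180°, θ1=90°, θ2=180°
all 36 alternatives checked — unique.

rotate(2, 90), rotate(2, 90)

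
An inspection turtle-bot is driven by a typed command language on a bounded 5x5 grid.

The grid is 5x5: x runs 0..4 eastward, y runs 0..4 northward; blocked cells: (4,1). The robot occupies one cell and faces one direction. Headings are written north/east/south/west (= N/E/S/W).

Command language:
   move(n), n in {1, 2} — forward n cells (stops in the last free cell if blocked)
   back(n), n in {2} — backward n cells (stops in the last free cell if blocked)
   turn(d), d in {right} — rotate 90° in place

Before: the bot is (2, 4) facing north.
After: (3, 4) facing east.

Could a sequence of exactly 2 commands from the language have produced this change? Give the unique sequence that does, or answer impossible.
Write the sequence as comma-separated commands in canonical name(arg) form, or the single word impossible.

turn(right), move(1)

key: cell and facing (now E) both changed — the 2 commands mix motion and turning
begin: (2, 4) facing north
t=1 turn(right) ⇒ (2, 4) facing east
t=2 move(1) ⇒ (3, 4) facing east
uniquely the one of 16 2-step routes that fits.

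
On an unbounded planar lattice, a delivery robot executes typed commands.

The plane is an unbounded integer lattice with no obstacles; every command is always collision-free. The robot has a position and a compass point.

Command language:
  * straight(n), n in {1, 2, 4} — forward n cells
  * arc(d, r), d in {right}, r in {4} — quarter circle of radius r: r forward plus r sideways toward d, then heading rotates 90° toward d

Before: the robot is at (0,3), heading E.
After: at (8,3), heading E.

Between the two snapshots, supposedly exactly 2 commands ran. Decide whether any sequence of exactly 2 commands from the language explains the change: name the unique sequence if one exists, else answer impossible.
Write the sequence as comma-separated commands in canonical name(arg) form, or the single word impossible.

key: still facing E at the end — nothing in the sequence rotates
t0: at (0,3), heading E
step 1 (straight(4)): at (4,3), heading E
step 2 (straight(4)): at (8,3), heading E
no rival 2-sequence matches.

straight(4), straight(4)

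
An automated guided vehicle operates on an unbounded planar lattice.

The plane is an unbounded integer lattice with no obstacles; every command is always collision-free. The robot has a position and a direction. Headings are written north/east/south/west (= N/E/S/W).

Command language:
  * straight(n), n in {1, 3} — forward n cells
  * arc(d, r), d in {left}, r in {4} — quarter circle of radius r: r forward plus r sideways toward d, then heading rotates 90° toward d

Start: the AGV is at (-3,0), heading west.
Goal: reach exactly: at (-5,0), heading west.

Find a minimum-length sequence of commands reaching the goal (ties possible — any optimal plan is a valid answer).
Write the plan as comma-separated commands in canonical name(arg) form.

start: at (-3,0), heading west
1. straight(1) → at (-4,0), heading west
2. straight(1) → at (-5,0), heading west
minimal: 2 command(s), checked below 2.

straight(1), straight(1)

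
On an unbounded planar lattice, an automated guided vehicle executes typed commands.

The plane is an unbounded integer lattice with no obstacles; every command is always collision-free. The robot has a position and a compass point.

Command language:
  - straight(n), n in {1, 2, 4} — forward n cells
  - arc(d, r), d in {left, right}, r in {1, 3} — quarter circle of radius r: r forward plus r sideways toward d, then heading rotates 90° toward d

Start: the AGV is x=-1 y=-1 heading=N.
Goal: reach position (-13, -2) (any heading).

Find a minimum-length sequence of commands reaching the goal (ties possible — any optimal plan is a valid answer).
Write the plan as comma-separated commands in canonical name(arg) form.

arc(left, 3), arc(left, 1), arc(right, 3), straight(4), straight(1)

begin: x=-1 y=-1 heading=N
1. arc(left, 3) → x=-4 y=2 heading=W
2. arc(left, 1) → x=-5 y=1 heading=S
3. arc(right, 3) → x=-8 y=-2 heading=W
4. straight(4) → x=-12 y=-2 heading=W
5. straight(1) → x=-13 y=-2 heading=W
no 4-step plan works, so 5 is optimal.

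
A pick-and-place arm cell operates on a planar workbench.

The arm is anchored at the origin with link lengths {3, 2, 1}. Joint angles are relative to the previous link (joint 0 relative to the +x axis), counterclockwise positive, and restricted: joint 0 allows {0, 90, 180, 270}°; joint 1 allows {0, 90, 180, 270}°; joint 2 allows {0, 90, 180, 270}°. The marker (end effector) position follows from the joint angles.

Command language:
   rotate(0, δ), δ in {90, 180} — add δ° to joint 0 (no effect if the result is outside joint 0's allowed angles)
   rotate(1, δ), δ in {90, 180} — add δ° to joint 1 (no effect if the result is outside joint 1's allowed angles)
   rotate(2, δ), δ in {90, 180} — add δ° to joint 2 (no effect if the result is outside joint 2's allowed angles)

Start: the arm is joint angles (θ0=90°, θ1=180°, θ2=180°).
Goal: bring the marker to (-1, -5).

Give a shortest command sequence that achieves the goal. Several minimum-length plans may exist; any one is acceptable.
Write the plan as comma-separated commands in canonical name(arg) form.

rotate(2, 90), rotate(1, 180), rotate(0, 180)

begin: joint angles (θ0=90°, θ1=180°, θ2=180°)
1. rotate(2, 90) → joint angles (θ0=90°, θ1=180°, θ2=270°)
2. rotate(1, 180) → joint angles (θ0=90°, θ1=0°, θ2=270°)
3. rotate(0, 180) → joint angles (θ0=270°, θ1=0°, θ2=270°)
shorter routes all fall short; 3 is best.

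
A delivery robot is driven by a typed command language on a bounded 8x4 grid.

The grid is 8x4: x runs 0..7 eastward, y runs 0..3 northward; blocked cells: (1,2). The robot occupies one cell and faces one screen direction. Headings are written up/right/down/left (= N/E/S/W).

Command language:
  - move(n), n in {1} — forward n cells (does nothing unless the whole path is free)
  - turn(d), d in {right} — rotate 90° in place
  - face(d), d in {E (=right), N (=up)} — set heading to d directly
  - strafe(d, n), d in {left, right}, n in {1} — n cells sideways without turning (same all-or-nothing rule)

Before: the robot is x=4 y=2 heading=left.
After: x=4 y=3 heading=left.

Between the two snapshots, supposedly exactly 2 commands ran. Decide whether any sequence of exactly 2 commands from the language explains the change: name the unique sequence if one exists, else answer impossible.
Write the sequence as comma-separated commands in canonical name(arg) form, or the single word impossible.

strafe(right, 1), strafe(right, 1)

key: the second strafe(right, 1) would leave the grid, so it does nothing
begin: x=4 y=2 heading=left
[1] after strafe(right, 1): x=4 y=3 heading=left
[2] after strafe(right, 1): x=4 y=3 heading=left
uniquely the one of 36 2-step routes that fits.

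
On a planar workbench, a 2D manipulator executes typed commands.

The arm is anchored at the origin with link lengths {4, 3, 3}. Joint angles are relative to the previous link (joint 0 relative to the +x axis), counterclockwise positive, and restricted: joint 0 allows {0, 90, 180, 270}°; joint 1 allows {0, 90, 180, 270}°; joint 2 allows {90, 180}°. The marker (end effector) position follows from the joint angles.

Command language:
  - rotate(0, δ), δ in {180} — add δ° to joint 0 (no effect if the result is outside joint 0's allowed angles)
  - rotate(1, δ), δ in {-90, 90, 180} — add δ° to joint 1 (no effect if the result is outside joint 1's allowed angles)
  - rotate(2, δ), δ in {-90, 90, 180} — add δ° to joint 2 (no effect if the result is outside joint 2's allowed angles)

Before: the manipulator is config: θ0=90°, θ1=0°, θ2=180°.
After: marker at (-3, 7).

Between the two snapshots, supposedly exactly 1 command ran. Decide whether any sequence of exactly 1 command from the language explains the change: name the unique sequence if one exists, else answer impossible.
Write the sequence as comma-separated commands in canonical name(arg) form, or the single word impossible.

rotate(2, -90)

start: config: θ0=90°, θ1=0°, θ2=180°
t=1 rotate(2, -90) ⇒ config: θ0=90°, θ1=0°, θ2=90°
no other 1-command option fits: unique.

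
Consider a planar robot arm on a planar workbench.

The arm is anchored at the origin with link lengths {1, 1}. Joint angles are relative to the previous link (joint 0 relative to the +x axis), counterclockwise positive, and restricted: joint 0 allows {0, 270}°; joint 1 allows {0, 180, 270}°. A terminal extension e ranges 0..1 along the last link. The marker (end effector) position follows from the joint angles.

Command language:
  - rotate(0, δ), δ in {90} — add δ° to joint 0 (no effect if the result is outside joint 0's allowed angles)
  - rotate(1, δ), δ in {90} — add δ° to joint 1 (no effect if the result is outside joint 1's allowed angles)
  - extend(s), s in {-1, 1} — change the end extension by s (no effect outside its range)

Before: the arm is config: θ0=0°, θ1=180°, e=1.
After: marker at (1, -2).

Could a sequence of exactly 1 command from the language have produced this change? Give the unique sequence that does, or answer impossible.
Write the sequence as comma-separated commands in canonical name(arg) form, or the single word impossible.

t0: config: θ0=0°, θ1=180°, e=1
[1] after rotate(1, 90): config: θ0=0°, θ1=270°, e=1
no other 1-command option fits: unique.

rotate(1, 90)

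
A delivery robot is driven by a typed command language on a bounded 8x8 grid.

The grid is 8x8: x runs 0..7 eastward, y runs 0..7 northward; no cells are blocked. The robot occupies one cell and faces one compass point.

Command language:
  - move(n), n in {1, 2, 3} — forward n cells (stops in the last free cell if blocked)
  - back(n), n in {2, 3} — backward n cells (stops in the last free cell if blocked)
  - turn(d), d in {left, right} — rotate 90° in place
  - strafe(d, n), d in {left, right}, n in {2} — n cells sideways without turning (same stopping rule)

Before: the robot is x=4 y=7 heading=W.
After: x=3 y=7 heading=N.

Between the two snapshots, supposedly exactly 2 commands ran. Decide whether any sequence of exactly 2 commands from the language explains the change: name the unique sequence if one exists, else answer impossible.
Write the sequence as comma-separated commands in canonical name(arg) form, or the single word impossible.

key: order matters: swapping move(1) and turn(right) lands elsewhere
begin: x=4 y=7 heading=W
step 1 (move(1)): x=3 y=7 heading=W
step 2 (turn(right)): x=3 y=7 heading=N
all 81 alternatives checked — unique.

move(1), turn(right)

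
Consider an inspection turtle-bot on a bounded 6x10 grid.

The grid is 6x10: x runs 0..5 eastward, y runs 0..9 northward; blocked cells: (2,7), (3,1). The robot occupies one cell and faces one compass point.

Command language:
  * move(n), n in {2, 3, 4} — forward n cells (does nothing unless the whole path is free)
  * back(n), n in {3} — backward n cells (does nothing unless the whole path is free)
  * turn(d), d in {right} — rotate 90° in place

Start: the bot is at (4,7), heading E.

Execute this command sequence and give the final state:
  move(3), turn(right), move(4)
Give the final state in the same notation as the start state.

at (4,3), heading S

initial: at (4,7), heading E
1. move(3) → at (4,7), heading E
2. turn(right) → at (4,7), heading S
3. move(4) → at (4,3), heading S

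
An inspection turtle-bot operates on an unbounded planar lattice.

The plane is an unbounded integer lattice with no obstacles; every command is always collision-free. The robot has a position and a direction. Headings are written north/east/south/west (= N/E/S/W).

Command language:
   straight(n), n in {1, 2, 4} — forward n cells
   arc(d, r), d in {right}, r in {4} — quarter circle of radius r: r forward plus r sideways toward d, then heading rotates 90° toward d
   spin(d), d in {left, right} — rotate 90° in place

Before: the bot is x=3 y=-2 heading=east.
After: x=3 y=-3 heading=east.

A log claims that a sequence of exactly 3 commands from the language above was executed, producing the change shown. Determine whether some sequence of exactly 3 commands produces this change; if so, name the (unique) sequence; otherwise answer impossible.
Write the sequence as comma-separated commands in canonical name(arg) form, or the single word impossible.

key: order matters: swapping spin(right) and spin(left) lands elsewhere
begin: x=3 y=-2 heading=east
1. spin(right) → x=3 y=-2 heading=south
2. straight(1) → x=3 y=-3 heading=south
3. spin(left) → x=3 y=-3 heading=east
no other 3-command option fits: unique.

spin(right), straight(1), spin(left)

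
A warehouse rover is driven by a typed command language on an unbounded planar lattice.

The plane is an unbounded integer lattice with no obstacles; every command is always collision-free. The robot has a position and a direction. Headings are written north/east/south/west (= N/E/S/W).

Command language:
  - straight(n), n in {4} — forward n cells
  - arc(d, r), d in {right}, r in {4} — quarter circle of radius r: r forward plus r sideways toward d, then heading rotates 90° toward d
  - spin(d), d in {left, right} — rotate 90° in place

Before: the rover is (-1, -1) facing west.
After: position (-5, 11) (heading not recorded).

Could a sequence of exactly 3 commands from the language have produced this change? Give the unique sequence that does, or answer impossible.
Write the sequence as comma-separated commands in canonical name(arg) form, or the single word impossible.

key: order matters: swapping arc(right, 4) and straight(4) lands elsewhere
initial: (-1, -1) facing west
step 1 (arc(right, 4)): (-5, 3) facing north
step 2 (straight(4)): (-5, 7) facing north
step 3 (straight(4)): (-5, 11) facing north
all 64 alternatives checked — unique.

arc(right, 4), straight(4), straight(4)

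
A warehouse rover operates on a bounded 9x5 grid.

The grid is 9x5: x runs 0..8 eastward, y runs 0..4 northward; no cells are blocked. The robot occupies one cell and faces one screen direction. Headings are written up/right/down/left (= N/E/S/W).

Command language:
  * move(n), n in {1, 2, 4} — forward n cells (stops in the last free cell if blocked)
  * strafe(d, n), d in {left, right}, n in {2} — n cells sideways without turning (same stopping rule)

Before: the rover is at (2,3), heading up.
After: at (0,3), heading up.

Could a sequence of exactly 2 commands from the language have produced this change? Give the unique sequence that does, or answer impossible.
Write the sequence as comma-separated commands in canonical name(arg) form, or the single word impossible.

strafe(left, 2), strafe(left, 2)

key: still facing N at the end — nothing in the sequence rotates
t0: at (2,3), heading up
1. strafe(left, 2) → at (0,3), heading up
2. strafe(left, 2) → at (0,3), heading up
no other 2-command option fits: unique.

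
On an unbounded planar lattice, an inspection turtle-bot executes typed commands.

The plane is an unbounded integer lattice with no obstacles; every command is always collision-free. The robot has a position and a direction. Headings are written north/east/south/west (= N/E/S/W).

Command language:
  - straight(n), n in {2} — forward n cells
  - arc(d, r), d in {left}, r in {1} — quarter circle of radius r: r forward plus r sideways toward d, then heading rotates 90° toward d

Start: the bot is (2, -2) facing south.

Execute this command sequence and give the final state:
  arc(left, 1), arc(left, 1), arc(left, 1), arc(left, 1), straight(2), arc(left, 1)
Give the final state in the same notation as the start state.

(3, -5) facing east

begin: (2, -2) facing south
step 1 (arc(left, 1)): (3, -3) facing east
step 2 (arc(left, 1)): (4, -2) facing north
step 3 (arc(left, 1)): (3, -1) facing west
step 4 (arc(left, 1)): (2, -2) facing south
step 5 (straight(2)): (2, -4) facing south
step 6 (arc(left, 1)): (3, -5) facing east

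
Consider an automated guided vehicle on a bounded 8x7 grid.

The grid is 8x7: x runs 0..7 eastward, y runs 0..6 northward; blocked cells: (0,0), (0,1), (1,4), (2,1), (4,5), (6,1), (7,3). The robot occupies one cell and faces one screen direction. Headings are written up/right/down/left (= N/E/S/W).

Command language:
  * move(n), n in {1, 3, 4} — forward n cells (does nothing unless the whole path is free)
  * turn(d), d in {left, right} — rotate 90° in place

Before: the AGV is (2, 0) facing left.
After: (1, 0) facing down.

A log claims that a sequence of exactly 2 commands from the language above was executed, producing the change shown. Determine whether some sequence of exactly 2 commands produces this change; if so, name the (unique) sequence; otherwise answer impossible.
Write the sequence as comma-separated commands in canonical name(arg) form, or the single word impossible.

move(1), turn(left)

key: cell and facing (now S) both changed — the 2 commands mix motion and turning
from: (2, 0) facing left
1. move(1) → (1, 0) facing left
2. turn(left) → (1, 0) facing down
no rival 2-sequence matches.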